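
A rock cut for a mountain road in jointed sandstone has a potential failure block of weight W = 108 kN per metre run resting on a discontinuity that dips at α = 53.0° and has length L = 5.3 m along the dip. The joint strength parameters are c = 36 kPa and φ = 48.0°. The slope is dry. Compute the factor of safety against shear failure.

FS = 3.05

Resolving the block weight along and normal to the plane and applying the Mohr–Coulomb strength on the joint:
N' = W cosα = 108·cos53.0° = 65.0 kN/m
Driving force T = W sinα = 108·sin53.0° = 86.3 kN/m
Resisting force R = c·L + N'·tanφ = 36·5.3 + 65.0·tan48.0° = 190.8 + 72.2 = 263.0 kN/m
FS = R / T = 263.0 / 86.3 = 3.049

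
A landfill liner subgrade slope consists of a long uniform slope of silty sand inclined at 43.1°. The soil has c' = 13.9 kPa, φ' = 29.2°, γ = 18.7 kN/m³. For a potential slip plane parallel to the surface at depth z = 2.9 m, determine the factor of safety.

For an infinite slope with a slip plane parallel to the surface (no pore pressure): FS = [c' + γz cos²β tanφ'] / [γz sinβ cosβ].
γz = 18.7·2.9 = 54.23 kN/m²
Numerator = 13.9 + 54.23·cos²43.1°·tan29.2° = 13.9 + 54.23·0.5331·0.5589 = 30.058 kPa
Denominator = 54.23·sin43.1°·cos43.1° = 54.23·0.6833·0.7302 = 27.055 kPa
FS = 30.058 / 27.055 = 1.111

FS = 1.11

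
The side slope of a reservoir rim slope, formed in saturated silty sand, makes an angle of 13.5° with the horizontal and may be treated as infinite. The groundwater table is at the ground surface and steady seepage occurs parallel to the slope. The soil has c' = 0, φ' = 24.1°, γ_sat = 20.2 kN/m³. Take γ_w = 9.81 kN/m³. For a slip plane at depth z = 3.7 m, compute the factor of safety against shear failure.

With seepage parallel to the slope and the water table at the surface, the effective normal stress on the slip plane uses the buoyant unit weight γ' = γ_sat − γ_w while the driving shear stress uses γ_sat:
FS = [c' + γ' z cos²β tanφ'] / [γ_sat z sinβ cosβ]
(For c' = 0 this reduces to FS = (γ'/γ_sat)·tanφ'/tanβ.)
γ' = 20.2 − 9.81 = 10.39 kN/m³
Numerator = 0.0 + 10.39·3.7·cos²13.5°·tan24.1° = 0.0 + 10.39·3.7·0.9455·0.4473 = 16.259 kPa
Denominator = 20.2·3.7·sin13.5°·cos13.5° = 20.2·3.7·0.2334·0.9724 = 16.966 kPa
FS = 16.259 / 16.966 = 0.958

FS = 0.96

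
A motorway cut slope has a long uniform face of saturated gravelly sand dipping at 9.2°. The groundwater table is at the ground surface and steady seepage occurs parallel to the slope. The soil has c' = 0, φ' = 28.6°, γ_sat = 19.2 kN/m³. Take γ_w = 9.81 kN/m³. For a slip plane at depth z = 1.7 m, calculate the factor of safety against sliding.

FS = 1.65

With seepage parallel to the slope and the water table at the surface, the effective normal stress on the slip plane uses the buoyant unit weight γ' = γ_sat − γ_w while the driving shear stress uses γ_sat:
FS = [c' + γ' z cos²β tanφ'] / [γ_sat z sinβ cosβ]
(For c' = 0 this reduces to FS = (γ'/γ_sat)·tanφ'/tanβ.)
γ' = 19.2 − 9.81 = 9.39 kN/m³
Numerator = 0.0 + 9.39·1.7·cos²9.2°·tan28.6° = 0.0 + 9.39·1.7·0.9744·0.5452 = 8.481 kPa
Denominator = 19.2·1.7·sin9.2°·cos9.2° = 19.2·1.7·0.1599·0.9871 = 5.151 kPa
FS = 8.481 / 5.151 = 1.646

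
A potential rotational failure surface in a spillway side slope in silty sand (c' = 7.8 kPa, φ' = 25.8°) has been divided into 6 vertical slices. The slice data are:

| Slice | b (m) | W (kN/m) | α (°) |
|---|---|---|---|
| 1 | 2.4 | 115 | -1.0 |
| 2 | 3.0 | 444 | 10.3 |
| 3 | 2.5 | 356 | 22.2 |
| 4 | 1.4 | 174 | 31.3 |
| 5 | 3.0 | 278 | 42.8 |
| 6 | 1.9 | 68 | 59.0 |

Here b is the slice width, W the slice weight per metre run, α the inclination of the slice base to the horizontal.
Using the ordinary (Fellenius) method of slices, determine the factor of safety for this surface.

Ordinary method of slices: FS = Σ[c'·Δl_i + (W_i cosα_i)·tanφ'] / Σ W_i sinα_i, with Δl_i = b_i / cosα_i.
Slice 1: Δl = 2.4/cos(-1.0°) = 2.400 m; N'_1 = 115·cos(-1.0°) = 115.0; c'Δl = 18.72; W sinα = -2.0
Slice 2: Δl = 3.0/cos10.3° = 3.049 m; N'_2 = 444·cos10.3° = 436.8; c'Δl = 23.78; W sinα = 79.4
Slice 3: Δl = 2.5/cos22.2° = 2.700 m; N'_3 = 356·cos22.2° = 329.6; c'Δl = 21.06; W sinα = 134.5
Slice 4: Δl = 1.4/cos31.3° = 1.638 m; N'_4 = 174·cos31.3° = 148.7; c'Δl = 12.78; W sinα = 90.4
Slice 5: Δl = 3.0/cos42.8° = 4.089 m; N'_5 = 278·cos42.8° = 204.0; c'Δl = 31.89; W sinα = 188.9
Slice 6: Δl = 1.9/cos59.0° = 3.689 m; N'_6 = 68·cos59.0° = 35.0; c'Δl = 28.77; W sinα = 58.3
Σc'Δl = 137.0 kN/m; ΣN' = 1269.1 kN/m; ΣW sinα = 549.5 kN/m
Resisting = 137.0 + 1269.1·tan25.8° = 137.0 + 613.5 = 750.5 kN/m
FS = 750.5 / 549.5 = 1.366

FS = 1.37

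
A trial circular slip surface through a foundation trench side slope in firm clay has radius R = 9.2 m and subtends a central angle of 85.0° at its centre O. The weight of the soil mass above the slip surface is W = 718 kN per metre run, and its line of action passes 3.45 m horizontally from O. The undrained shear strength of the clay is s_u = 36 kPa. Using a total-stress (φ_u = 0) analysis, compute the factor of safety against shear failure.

Taking moments about the centre O, the resisting moment is provided by the undrained shear strength acting along the arc:
Arc length L_a = R·θ = 9.2·(85.0°·π/180) = 9.2·1.4835 = 13.65 m
M_R = s_u·L_a·R = 36·13.65·9.2 = 4520.4 kN·m/m
M_D = W·d = 718·3.45 = 2477.1 kN·m/m
FS = M_R / M_D = 4520.4 / 2477.1 = 1.825

FS = 1.82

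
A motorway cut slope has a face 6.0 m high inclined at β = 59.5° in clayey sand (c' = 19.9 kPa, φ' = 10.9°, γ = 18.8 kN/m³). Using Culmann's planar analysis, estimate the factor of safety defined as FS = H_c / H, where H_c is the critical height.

H_c = (4c'/γ) · sinβ cosφ' / [1 − cos(β − φ')]
    = (4·19.9/18.8) · sin59.5°·cos10.9° / [1 − cos48.6°]
    = 4.234 · 0.8461 / 0.3387 = 10.58 m
FS = H_c / H = 10.58 / 6.0 = 1.763

FS = 1.76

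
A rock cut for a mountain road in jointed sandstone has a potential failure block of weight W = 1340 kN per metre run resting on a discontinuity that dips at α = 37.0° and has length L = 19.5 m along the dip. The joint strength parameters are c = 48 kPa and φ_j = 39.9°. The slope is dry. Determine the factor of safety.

FS = 2.27

Resolving the block weight along and normal to the plane and applying the Mohr–Coulomb strength on the joint:
N' = W cosα = 1340·cos37.0° = 1070.2 kN/m
Driving force T = W sinα = 1340·sin37.0° = 806.4 kN/m
Resisting force R = c·L + N'·tanφ_j = 48·19.5 + 1070.2·tan39.9° = 936.0 + 894.8 = 1830.8 kN/m
FS = R / T = 1830.8 / 806.4 = 2.270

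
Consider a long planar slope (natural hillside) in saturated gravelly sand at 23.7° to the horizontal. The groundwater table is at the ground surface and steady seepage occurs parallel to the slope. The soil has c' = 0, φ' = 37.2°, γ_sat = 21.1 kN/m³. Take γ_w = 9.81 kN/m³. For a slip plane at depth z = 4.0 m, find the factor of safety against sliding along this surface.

With seepage parallel to the slope and the water table at the surface, the effective normal stress on the slip plane uses the buoyant unit weight γ' = γ_sat − γ_w while the driving shear stress uses γ_sat:
FS = [c' + γ' z cos²β tanφ'] / [γ_sat z sinβ cosβ]
(For c' = 0 this reduces to FS = (γ'/γ_sat)·tanφ'/tanβ.)
γ' = 21.1 − 9.81 = 11.29 kN/m³
Numerator = 0.0 + 11.29·4.0·cos²23.7°·tan37.2° = 0.0 + 11.29·4.0·0.8384·0.7590 = 28.740 kPa
Denominator = 21.1·4.0·sin23.7°·cos23.7° = 21.1·4.0·0.4019·0.9157 = 31.063 kPa
FS = 28.740 / 31.063 = 0.925

FS = 0.93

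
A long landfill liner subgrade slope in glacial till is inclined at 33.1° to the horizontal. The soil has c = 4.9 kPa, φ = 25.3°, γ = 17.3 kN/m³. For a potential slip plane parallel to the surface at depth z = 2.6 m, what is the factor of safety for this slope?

For an infinite slope with a slip plane parallel to the surface (no pore pressure): FS = [c + γz cos²β tanφ] / [γz sinβ cosβ].
γz = 17.3·2.6 = 44.98 kN/m²
Numerator = 4.9 + 44.98·cos²33.1°·tan25.3° = 4.9 + 44.98·0.7018·0.4727 = 19.821 kPa
Denominator = 44.98·sin33.1°·cos33.1° = 44.98·0.5461·0.8377 = 20.577 kPa
FS = 19.821 / 20.577 = 0.963

FS = 0.96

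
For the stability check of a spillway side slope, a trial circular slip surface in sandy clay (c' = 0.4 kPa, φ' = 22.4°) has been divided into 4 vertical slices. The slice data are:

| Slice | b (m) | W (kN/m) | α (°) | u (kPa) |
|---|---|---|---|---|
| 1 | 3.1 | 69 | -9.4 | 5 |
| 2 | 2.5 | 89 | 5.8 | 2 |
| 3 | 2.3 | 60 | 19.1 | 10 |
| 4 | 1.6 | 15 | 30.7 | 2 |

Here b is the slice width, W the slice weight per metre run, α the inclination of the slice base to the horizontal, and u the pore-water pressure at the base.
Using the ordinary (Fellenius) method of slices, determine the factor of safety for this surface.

Ordinary method of slices: FS = Σ[c'·Δl_i + (W_i cosα_i − u_i·Δl_i)·tanφ'] / Σ W_i sinα_i, with Δl_i = b_i / cosα_i.
Slice 1: Δl = 3.1/cos(-9.4°) = 3.142 m; N'_1 = 69·cos(-9.4°) − 5·3.142 = 52.4; c'Δl = 1.26; W sinα = -11.3
Slice 2: Δl = 2.5/cos5.8° = 2.513 m; N'_2 = 89·cos5.8° − 2·2.513 = 83.5; c'Δl = 1.01; W sinα = 9.0
Slice 3: Δl = 2.3/cos19.1° = 2.434 m; N'_3 = 60·cos19.1° − 10·2.434 = 32.4; c'Δl = 0.97; W sinα = 19.6
Slice 4: Δl = 1.6/cos30.7° = 1.861 m; N'_4 = 15·cos30.7° − 2·1.861 = 9.2; c'Δl = 0.74; W sinα = 7.7
Σc'Δl = 4.0 kN/m; ΣN' = 177.4 kN/m; ΣW sinα = 25.0 kN/m
Resisting = 4.0 + 177.4·tan22.4° = 4.0 + 73.1 = 77.1 kN/m
FS = 77.1 / 25.0 = 3.082

FS = 3.08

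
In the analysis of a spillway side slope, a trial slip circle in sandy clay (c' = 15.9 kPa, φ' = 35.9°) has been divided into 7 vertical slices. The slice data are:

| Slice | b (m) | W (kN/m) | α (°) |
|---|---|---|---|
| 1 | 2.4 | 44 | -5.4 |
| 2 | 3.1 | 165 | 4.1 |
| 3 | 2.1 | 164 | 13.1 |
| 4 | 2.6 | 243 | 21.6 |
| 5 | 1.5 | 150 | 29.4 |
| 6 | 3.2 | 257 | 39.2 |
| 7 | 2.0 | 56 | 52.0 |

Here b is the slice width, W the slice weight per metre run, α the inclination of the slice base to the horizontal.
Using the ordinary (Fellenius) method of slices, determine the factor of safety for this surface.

FS = 2.42

Ordinary method of slices: FS = Σ[c'·Δl_i + (W_i cosα_i)·tanφ'] / Σ W_i sinα_i, with Δl_i = b_i / cosα_i.
Slice 1: Δl = 2.4/cos(-5.4°) = 2.411 m; N'_1 = 44·cos(-5.4°) = 43.8; c'Δl = 38.33; W sinα = -4.1
Slice 2: Δl = 3.1/cos4.1° = 3.108 m; N'_2 = 165·cos4.1° = 164.6; c'Δl = 49.42; W sinα = 11.8
Slice 3: Δl = 2.1/cos13.1° = 2.156 m; N'_3 = 164·cos13.1° = 159.7; c'Δl = 34.28; W sinα = 37.2
Slice 4: Δl = 2.6/cos21.6° = 2.796 m; N'_4 = 243·cos21.6° = 225.9; c'Δl = 44.46; W sinα = 89.5
Slice 5: Δl = 1.5/cos29.4° = 1.722 m; N'_5 = 150·cos29.4° = 130.7; c'Δl = 27.38; W sinα = 73.6
Slice 6: Δl = 3.2/cos39.2° = 4.129 m; N'_6 = 257·cos39.2° = 199.2; c'Δl = 65.66; W sinα = 162.4
Slice 7: Δl = 2.0/cos52.0° = 3.249 m; N'_7 = 56·cos52.0° = 34.5; c'Δl = 51.65; W sinα = 44.1
Σc'Δl = 311.2 kN/m; ΣN' = 958.4 kN/m; ΣW sinα = 414.5 kN/m
Resisting = 311.2 + 958.4·tan35.9° = 311.2 + 693.7 = 1004.9 kN/m
FS = 1004.9 / 414.5 = 2.425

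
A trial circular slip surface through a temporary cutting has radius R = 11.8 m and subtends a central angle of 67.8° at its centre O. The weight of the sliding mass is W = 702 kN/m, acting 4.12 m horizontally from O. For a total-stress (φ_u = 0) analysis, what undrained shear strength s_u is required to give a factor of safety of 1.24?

s_u = 21.8 kPa

FS = s_u·L_a·R / (W·d), so s_u = FS·W·d / (L_a·R).
Arc length L_a = R·θ = 11.8·(67.8°·π/180) = 11.8·1.1833 = 13.96 m
s_u = 1.24·702·4.12 / (13.96·11.8) = 3586.4 / 164.77 = 21.77 kPa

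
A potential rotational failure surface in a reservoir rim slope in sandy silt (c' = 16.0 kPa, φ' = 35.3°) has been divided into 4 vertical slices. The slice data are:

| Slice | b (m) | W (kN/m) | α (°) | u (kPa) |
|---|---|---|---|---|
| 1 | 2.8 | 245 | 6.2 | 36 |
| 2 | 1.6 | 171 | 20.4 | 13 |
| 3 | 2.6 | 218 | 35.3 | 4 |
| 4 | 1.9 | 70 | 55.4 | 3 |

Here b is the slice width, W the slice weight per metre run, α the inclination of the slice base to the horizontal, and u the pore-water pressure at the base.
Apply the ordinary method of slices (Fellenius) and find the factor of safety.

FS = 1.90

Ordinary method of slices: FS = Σ[c'·Δl_i + (W_i cosα_i − u_i·Δl_i)·tanφ'] / Σ W_i sinα_i, with Δl_i = b_i / cosα_i.
Slice 1: Δl = 2.8/cos6.2° = 2.816 m; N'_1 = 245·cos6.2° − 36·2.816 = 142.2; c'Δl = 45.06; W sinα = 26.5
Slice 2: Δl = 1.6/cos20.4° = 1.707 m; N'_2 = 171·cos20.4° − 13·1.707 = 138.1; c'Δl = 27.31; W sinα = 59.6
Slice 3: Δl = 2.6/cos35.3° = 3.186 m; N'_3 = 218·cos35.3° − 4·3.186 = 165.2; c'Δl = 50.97; W sinα = 126.0
Slice 4: Δl = 1.9/cos55.4° = 3.346 m; N'_4 = 70·cos55.4° − 3·3.346 = 29.7; c'Δl = 53.54; W sinα = 57.6
Σc'Δl = 176.9 kN/m; ΣN' = 475.1 kN/m; ΣW sinα = 269.7 kN/m
Resisting = 176.9 + 475.1·tan35.3° = 176.9 + 336.4 = 513.3 kN/m
FS = 513.3 / 269.7 = 1.904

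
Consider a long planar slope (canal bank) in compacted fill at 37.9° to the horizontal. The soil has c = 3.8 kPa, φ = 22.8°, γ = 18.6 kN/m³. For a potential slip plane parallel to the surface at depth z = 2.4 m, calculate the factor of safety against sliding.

For an infinite slope with a slip plane parallel to the surface (no pore pressure): FS = [c + γz cos²β tanφ] / [γz sinβ cosβ].
γz = 18.6·2.4 = 44.64 kN/m²
Numerator = 3.8 + 44.64·cos²37.9°·tan22.8° = 3.8 + 44.64·0.6227·0.4204 = 15.484 kPa
Denominator = 44.64·sin37.9°·cos37.9° = 44.64·0.6143·0.7891 = 21.638 kPa
FS = 15.484 / 21.638 = 0.716

FS = 0.72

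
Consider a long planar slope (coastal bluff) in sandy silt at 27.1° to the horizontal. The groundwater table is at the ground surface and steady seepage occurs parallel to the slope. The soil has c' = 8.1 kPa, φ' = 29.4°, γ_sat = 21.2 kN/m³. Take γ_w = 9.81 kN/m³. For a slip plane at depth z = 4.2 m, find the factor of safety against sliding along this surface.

FS = 0.82

With seepage parallel to the slope and the water table at the surface, the effective normal stress on the slip plane uses the buoyant unit weight γ' = γ_sat − γ_w while the driving shear stress uses γ_sat:
FS = [c' + γ' z cos²β tanφ'] / [γ_sat z sinβ cosβ]
γ' = 21.2 − 9.81 = 11.39 kN/m³
Numerator = 8.1 + 11.39·4.2·cos²27.1°·tan29.4° = 8.1 + 11.39·4.2·0.7925·0.5635 = 29.462 kPa
Denominator = 21.2·4.2·sin27.1°·cos27.1° = 21.2·4.2·0.4555·0.8902 = 36.109 kPa
FS = 29.462 / 36.109 = 0.816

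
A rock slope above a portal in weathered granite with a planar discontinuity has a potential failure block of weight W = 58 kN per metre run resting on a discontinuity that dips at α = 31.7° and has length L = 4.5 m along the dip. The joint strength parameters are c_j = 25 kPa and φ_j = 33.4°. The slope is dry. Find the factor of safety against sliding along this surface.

FS = 4.76

Resolving the block weight along and normal to the plane and applying the Mohr–Coulomb strength on the joint:
N' = W cosα = 58·cos31.7° = 49.3 kN/m
Driving force T = W sinα = 58·sin31.7° = 30.5 kN/m
Resisting force R = c_j·L + N'·tanφ_j = 25·4.5 + 49.3·tan33.4° = 112.5 + 32.5 = 145.0 kN/m
FS = R / T = 145.0 / 30.5 = 4.759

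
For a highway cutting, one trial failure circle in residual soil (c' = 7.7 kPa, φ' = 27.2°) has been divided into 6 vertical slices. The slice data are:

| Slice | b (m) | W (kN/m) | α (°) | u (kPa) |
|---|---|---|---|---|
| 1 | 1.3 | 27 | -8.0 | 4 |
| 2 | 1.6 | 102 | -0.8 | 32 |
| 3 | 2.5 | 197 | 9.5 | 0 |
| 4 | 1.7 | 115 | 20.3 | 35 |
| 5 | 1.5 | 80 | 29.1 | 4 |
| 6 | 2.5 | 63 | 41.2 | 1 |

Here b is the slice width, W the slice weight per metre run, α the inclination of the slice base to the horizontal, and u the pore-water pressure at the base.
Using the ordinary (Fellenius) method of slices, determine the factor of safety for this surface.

FS = 2.10

Ordinary method of slices: FS = Σ[c'·Δl_i + (W_i cosα_i − u_i·Δl_i)·tanφ'] / Σ W_i sinα_i, with Δl_i = b_i / cosα_i.
Slice 1: Δl = 1.3/cos(-8.0°) = 1.313 m; N'_1 = 27·cos(-8.0°) − 4·1.313 = 21.5; c'Δl = 10.11; W sinα = -3.8
Slice 2: Δl = 1.6/cos(-0.8°) = 1.600 m; N'_2 = 102·cos(-0.8°) − 32·1.600 = 50.8; c'Δl = 12.32; W sinα = -1.4
Slice 3: Δl = 2.5/cos9.5° = 2.535 m; N'_3 = 197·cos9.5° − 0·2.535 = 194.3; c'Δl = 19.52; W sinα = 32.5
Slice 4: Δl = 1.7/cos20.3° = 1.813 m; N'_4 = 115·cos20.3° − 35·1.813 = 44.4; c'Δl = 13.96; W sinα = 39.9
Slice 5: Δl = 1.5/cos29.1° = 1.717 m; N'_5 = 80·cos29.1° − 4·1.717 = 63.0; c'Δl = 13.22; W sinα = 38.9
Slice 6: Δl = 2.5/cos41.2° = 3.323 m; N'_6 = 63·cos41.2° − 1·3.323 = 44.1; c'Δl = 25.58; W sinα = 41.5
Σc'Δl = 94.7 kN/m; ΣN' = 418.1 kN/m; ΣW sinα = 147.6 kN/m
Resisting = 94.7 + 418.1·tan27.2° = 94.7 + 214.9 = 309.6 kN/m
FS = 309.6 / 147.6 = 2.097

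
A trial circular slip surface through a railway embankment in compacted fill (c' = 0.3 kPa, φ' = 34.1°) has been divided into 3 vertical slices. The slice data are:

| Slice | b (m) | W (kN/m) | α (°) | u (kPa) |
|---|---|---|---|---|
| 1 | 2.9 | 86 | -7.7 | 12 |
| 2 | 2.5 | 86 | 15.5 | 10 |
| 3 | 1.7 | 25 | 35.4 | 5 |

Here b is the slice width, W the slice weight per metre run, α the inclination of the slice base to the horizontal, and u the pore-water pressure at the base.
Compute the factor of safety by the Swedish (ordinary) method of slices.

Ordinary method of slices: FS = Σ[c'·Δl_i + (W_i cosα_i − u_i·Δl_i)·tanφ'] / Σ W_i sinα_i, with Δl_i = b_i / cosα_i.
Slice 1: Δl = 2.9/cos(-7.7°) = 2.926 m; N'_1 = 86·cos(-7.7°) − 12·2.926 = 50.1; c'Δl = 0.88; W sinα = -11.5
Slice 2: Δl = 2.5/cos15.5° = 2.594 m; N'_2 = 86·cos15.5° − 10·2.594 = 56.9; c'Δl = 0.78; W sinα = 23.0
Slice 3: Δl = 1.7/cos35.4° = 2.086 m; N'_3 = 25·cos35.4° − 5·2.086 = 10.0; c'Δl = 0.63; W sinα = 14.5
Σc'Δl = 2.3 kN/m; ΣN' = 117.0 kN/m; ΣW sinα = 25.9 kN/m
Resisting = 2.3 + 117.0·tan34.1° = 2.3 + 79.2 = 81.5 kN/m
FS = 81.5 / 25.9 = 3.141

FS = 3.14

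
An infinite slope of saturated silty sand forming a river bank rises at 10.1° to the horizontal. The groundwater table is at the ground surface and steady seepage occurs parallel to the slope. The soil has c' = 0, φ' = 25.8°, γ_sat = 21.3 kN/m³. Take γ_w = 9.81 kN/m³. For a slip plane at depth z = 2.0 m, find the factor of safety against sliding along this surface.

With seepage parallel to the slope and the water table at the surface, the effective normal stress on the slip plane uses the buoyant unit weight γ' = γ_sat − γ_w while the driving shear stress uses γ_sat:
FS = [c' + γ' z cos²β tanφ'] / [γ_sat z sinβ cosβ]
(For c' = 0 this reduces to FS = (γ'/γ_sat)·tanφ'/tanβ.)
γ' = 21.3 − 9.81 = 11.49 kN/m³
Numerator = 0.0 + 11.49·2.0·cos²10.1°·tan25.8° = 0.0 + 11.49·2.0·0.9692·0.4834 = 10.767 kPa
Denominator = 21.3·2.0·sin10.1°·cos10.1° = 21.3·2.0·0.1754·0.9845 = 7.355 kPa
FS = 10.767 / 7.355 = 1.464

FS = 1.46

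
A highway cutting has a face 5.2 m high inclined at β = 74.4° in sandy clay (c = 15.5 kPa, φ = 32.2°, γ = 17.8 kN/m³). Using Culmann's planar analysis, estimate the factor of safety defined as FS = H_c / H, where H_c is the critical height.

H_c = (4c/γ) · sinβ cosφ / [1 − cos(β − φ)]
    = (4·15.5/17.8) · sin74.4°·cos32.2° / [1 − cos42.2°]
    = 3.483 · 0.8150 / 0.2592 = 10.95 m
FS = H_c / H = 10.95 / 5.2 = 2.106

FS = 2.11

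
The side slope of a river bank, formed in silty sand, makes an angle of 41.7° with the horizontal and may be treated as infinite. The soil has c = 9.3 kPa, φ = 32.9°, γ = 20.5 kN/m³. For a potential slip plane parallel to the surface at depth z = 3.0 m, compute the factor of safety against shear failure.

FS = 1.03

For an infinite slope with a slip plane parallel to the surface (no pore pressure): FS = [c + γz cos²β tanφ] / [γz sinβ cosβ].
γz = 20.5·3.0 = 61.50 kN/m²
Numerator = 9.3 + 61.50·cos²41.7°·tan32.9° = 9.3 + 61.50·0.5575·0.6469 = 31.480 kPa
Denominator = 61.50·sin41.7°·cos41.7° = 61.50·0.6652·0.7466 = 30.546 kPa
FS = 31.480 / 30.546 = 1.031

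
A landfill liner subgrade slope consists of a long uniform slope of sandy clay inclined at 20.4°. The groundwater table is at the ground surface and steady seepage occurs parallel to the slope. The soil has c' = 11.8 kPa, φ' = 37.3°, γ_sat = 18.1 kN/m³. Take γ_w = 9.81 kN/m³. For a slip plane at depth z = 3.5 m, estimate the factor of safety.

With seepage parallel to the slope and the water table at the surface, the effective normal stress on the slip plane uses the buoyant unit weight γ' = γ_sat − γ_w while the driving shear stress uses γ_sat:
FS = [c' + γ' z cos²β tanφ'] / [γ_sat z sinβ cosβ]
γ' = 18.1 − 9.81 = 8.29 kN/m³
Numerator = 11.8 + 8.29·3.5·cos²20.4°·tan37.3° = 11.8 + 8.29·3.5·0.8785·0.7618 = 31.218 kPa
Denominator = 18.1·3.5·sin20.4°·cos20.4° = 18.1·3.5·0.3486·0.9373 = 20.697 kPa
FS = 31.218 / 20.697 = 1.508

FS = 1.51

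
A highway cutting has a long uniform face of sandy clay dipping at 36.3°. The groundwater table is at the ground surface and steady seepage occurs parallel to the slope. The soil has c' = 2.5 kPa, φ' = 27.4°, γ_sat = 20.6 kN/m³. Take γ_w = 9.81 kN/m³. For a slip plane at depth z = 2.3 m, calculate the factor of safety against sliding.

With seepage parallel to the slope and the water table at the surface, the effective normal stress on the slip plane uses the buoyant unit weight γ' = γ_sat − γ_w while the driving shear stress uses γ_sat:
FS = [c' + γ' z cos²β tanφ'] / [γ_sat z sinβ cosβ]
γ' = 20.6 − 9.81 = 10.79 kN/m³
Numerator = 2.5 + 10.79·2.3·cos²36.3°·tan27.4° = 2.5 + 10.79·2.3·0.6495·0.5184 = 10.855 kPa
Denominator = 20.6·2.3·sin36.3°·cos36.3° = 20.6·2.3·0.5920·0.8059 = 22.606 kPa
FS = 10.855 / 22.606 = 0.480

FS = 0.48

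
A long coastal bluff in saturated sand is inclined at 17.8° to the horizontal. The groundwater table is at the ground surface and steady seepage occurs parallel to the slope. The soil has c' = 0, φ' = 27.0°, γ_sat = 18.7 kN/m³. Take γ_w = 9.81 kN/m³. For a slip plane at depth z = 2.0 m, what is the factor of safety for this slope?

With seepage parallel to the slope and the water table at the surface, the effective normal stress on the slip plane uses the buoyant unit weight γ' = γ_sat − γ_w while the driving shear stress uses γ_sat:
FS = [c' + γ' z cos²β tanφ'] / [γ_sat z sinβ cosβ]
(For c' = 0 this reduces to FS = (γ'/γ_sat)·tanφ'/tanβ.)
γ' = 18.7 − 9.81 = 8.89 kN/m³
Numerator = 0.0 + 8.89·2.0·cos²17.8°·tan27.0° = 0.0 + 8.89·2.0·0.9066·0.5095 = 8.213 kPa
Denominator = 18.7·2.0·sin17.8°·cos17.8° = 18.7·2.0·0.3057·0.9521 = 10.886 kPa
FS = 8.213 / 10.886 = 0.754

FS = 0.75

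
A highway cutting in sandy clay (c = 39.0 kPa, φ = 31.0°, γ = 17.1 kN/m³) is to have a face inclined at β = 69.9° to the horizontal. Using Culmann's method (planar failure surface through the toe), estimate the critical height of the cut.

H_c = 33.12 m

Culmann's analysis gives the critical failure plane at α_cr = (β + φ)/2 = (69.9 + 31.0)/2 = 50.5°, and the critical height
H_c = (4c/γ) · sinβ cosφ / [1 − cos(β − φ)]
    = (4·39.0/17.1) · sin69.9°·cos31.0° / [1 − cos(38.9°)]
    = 9.123 · 0.9391·0.8572 / [1 − 0.7782]
    = 9.123 · 0.8050 / 0.2218
    = 33.12 m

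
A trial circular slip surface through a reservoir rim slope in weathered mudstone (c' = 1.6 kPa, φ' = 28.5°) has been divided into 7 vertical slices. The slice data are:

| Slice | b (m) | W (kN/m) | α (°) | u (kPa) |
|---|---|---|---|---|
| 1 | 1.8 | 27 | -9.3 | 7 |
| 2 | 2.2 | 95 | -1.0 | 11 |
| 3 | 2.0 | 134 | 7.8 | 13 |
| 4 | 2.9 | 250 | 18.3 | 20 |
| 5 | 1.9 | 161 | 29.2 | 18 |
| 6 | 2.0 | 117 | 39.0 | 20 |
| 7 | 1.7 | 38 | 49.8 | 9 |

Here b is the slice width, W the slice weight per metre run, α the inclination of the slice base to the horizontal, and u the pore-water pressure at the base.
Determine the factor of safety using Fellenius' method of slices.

FS = 1.11

Ordinary method of slices: FS = Σ[c'·Δl_i + (W_i cosα_i − u_i·Δl_i)·tanφ'] / Σ W_i sinα_i, with Δl_i = b_i / cosα_i.
Slice 1: Δl = 1.8/cos(-9.3°) = 1.824 m; N'_1 = 27·cos(-9.3°) − 7·1.824 = 13.9; c'Δl = 2.92; W sinα = -4.4
Slice 2: Δl = 2.2/cos(-1.0°) = 2.200 m; N'_2 = 95·cos(-1.0°) − 11·2.200 = 70.8; c'Δl = 3.52; W sinα = -1.7
Slice 3: Δl = 2.0/cos7.8° = 2.019 m; N'_3 = 134·cos7.8° − 13·2.019 = 106.5; c'Δl = 3.23; W sinα = 18.2
Slice 4: Δl = 2.9/cos18.3° = 3.054 m; N'_4 = 250·cos18.3° − 20·3.054 = 176.3; c'Δl = 4.89; W sinα = 78.5
Slice 5: Δl = 1.9/cos29.2° = 2.177 m; N'_5 = 161·cos29.2° − 18·2.177 = 101.4; c'Δl = 3.48; W sinα = 78.5
Slice 6: Δl = 2.0/cos39.0° = 2.574 m; N'_6 = 117·cos39.0° − 20·2.574 = 39.5; c'Δl = 4.12; W sinα = 73.6
Slice 7: Δl = 1.7/cos49.8° = 2.634 m; N'_7 = 38·cos49.8° − 9·2.634 = 0.8; c'Δl = 4.21; W sinα = 29.0
Σc'Δl = 26.4 kN/m; ΣN' = 509.1 kN/m; ΣW sinα = 271.9 kN/m
Resisting = 26.4 + 509.1·tan28.5° = 26.4 + 276.4 = 302.8 kN/m
FS = 302.8 / 271.9 = 1.114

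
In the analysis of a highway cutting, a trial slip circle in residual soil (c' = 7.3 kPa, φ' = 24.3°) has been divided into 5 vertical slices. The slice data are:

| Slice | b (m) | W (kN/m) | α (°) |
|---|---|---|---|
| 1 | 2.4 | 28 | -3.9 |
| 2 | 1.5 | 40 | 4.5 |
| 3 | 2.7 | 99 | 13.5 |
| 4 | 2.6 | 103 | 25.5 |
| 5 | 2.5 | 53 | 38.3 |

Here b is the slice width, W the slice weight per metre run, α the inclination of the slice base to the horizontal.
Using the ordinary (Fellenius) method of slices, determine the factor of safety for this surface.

Ordinary method of slices: FS = Σ[c'·Δl_i + (W_i cosα_i)·tanφ'] / Σ W_i sinα_i, with Δl_i = b_i / cosα_i.
Slice 1: Δl = 2.4/cos(-3.9°) = 2.406 m; N'_1 = 28·cos(-3.9°) = 27.9; c'Δl = 17.56; W sinα = -1.9
Slice 2: Δl = 1.5/cos4.5° = 1.505 m; N'_2 = 40·cos4.5° = 39.9; c'Δl = 10.98; W sinα = 3.1
Slice 3: Δl = 2.7/cos13.5° = 2.777 m; N'_3 = 99·cos13.5° = 96.3; c'Δl = 20.27; W sinα = 23.1
Slice 4: Δl = 2.6/cos25.5° = 2.881 m; N'_4 = 103·cos25.5° = 93.0; c'Δl = 21.03; W sinα = 44.3
Slice 5: Δl = 2.5/cos38.3° = 3.186 m; N'_5 = 53·cos38.3° = 41.6; c'Δl = 23.26; W sinα = 32.8
Σc'Δl = 93.1 kN/m; ΣN' = 298.6 kN/m; ΣW sinα = 101.5 kN/m
Resisting = 93.1 + 298.6·tan24.3° = 93.1 + 134.8 = 227.9 kN/m
FS = 227.9 / 101.5 = 2.245

FS = 2.24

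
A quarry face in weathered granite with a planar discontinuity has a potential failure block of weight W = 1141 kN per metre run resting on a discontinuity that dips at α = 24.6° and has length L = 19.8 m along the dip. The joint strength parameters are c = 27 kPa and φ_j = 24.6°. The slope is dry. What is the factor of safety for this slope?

FS = 2.13

Resolving the block weight along and normal to the plane and applying the Mohr–Coulomb strength on the joint:
N' = W cosα = 1141·cos24.6° = 1037.4 kN/m
Driving force T = W sinα = 1141·sin24.6° = 475.0 kN/m
Resisting force R = c·L + N'·tanφ_j = 27·19.8 + 1037.4·tan24.6° = 534.6 + 475.0 = 1009.6 kN/m
FS = R / T = 1009.6 / 475.0 = 2.126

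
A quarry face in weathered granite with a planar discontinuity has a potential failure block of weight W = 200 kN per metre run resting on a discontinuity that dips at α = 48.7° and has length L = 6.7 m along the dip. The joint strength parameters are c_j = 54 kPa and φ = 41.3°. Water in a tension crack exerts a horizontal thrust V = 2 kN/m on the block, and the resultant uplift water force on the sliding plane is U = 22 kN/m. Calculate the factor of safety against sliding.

Resolving the block weight along and normal to the plane and applying the Mohr–Coulomb strength on the joint:
N' = W cosα − U − V sinα = 200·cos48.7° − 22 − 2·sin48.7° = 108.5 kN/m
Driving force T = W sinα + V cosα = 200·sin48.7° + 2·cos48.7° = 151.6 kN/m
Resisting force R = c_j·L + N'·tanφ = 54·6.7 + 108.5·tan41.3° = 361.8 + 95.3 = 457.1 kN/m
FS = R / T = 457.1 / 151.6 = 3.016

FS = 3.02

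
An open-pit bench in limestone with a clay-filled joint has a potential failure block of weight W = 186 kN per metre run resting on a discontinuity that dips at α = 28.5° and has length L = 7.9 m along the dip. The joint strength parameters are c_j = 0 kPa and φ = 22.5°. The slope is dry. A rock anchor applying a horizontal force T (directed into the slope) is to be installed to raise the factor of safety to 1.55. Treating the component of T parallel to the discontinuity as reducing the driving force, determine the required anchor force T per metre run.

Resolving forces along and normal to the sliding plane, with the horizontal anchor force T adding T·sinα to the effective normal force and T·cosα acting up the plane against the driving force:
FS = [c_jL + (W cosα + T sinα) tanφ] / [W sinα − T cosα]
Without the anchor: N' = 163.5 kN/m, driving T_d = 88.8 kN/m, resisting R = 0·7.9 + 163.5·tan22.5° = 67.7 kN/m, FS = 0.76.
Setting FS = 1.55 and solving for T:
1.55·(88.8 − T cos28.5°) = 67.7 + T sin28.5°·tan22.5°
T·(sin28.5°·tan22.5° + 1.55·cos28.5°) = 1.55·88.8 − 67.7
T·(0.4772·0.4142 + 1.55·0.8788) = 137.6 − 67.7 = 69.9
T·1.5598 = 69.9
T = 44.8 kN/m

T = 45 kN/m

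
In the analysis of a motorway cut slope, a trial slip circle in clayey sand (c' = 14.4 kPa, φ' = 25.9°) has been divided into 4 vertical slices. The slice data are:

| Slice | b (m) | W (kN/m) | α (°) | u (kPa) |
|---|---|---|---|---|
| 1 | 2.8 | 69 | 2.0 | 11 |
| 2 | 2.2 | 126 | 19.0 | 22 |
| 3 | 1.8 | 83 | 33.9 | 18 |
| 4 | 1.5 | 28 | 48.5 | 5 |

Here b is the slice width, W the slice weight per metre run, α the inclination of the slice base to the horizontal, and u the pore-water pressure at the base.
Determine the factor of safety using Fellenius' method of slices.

Ordinary method of slices: FS = Σ[c'·Δl_i + (W_i cosα_i − u_i·Δl_i)·tanφ'] / Σ W_i sinα_i, with Δl_i = b_i / cosα_i.
Slice 1: Δl = 2.8/cos2.0° = 2.802 m; N'_1 = 69·cos2.0° − 11·2.802 = 38.1; c'Δl = 40.34; W sinα = 2.4
Slice 2: Δl = 2.2/cos19.0° = 2.327 m; N'_2 = 126·cos19.0° − 22·2.327 = 67.9; c'Δl = 33.51; W sinα = 41.0
Slice 3: Δl = 1.8/cos33.9° = 2.169 m; N'_3 = 83·cos33.9° − 18·2.169 = 29.9; c'Δl = 31.23; W sinα = 46.3
Slice 4: Δl = 1.5/cos48.5° = 2.264 m; N'_4 = 28·cos48.5° − 5·2.264 = 7.2; c'Δl = 32.60; W sinα = 21.0
Σc'Δl = 137.7 kN/m; ΣN' = 143.2 kN/m; ΣW sinα = 110.7 kN/m
Resisting = 137.7 + 143.2·tan25.9° = 137.7 + 69.5 = 207.2 kN/m
FS = 207.2 / 110.7 = 1.872

FS = 1.87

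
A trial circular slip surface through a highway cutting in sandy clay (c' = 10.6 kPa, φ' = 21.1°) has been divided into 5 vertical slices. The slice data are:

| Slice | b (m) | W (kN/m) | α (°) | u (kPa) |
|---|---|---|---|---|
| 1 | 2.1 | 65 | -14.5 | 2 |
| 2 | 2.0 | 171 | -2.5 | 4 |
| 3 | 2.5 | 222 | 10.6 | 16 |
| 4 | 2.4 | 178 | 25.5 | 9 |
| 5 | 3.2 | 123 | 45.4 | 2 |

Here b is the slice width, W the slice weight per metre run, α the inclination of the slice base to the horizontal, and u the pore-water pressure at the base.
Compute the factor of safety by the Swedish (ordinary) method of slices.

Ordinary method of slices: FS = Σ[c'·Δl_i + (W_i cosα_i − u_i·Δl_i)·tanφ'] / Σ W_i sinα_i, with Δl_i = b_i / cosα_i.
Slice 1: Δl = 2.1/cos(-14.5°) = 2.169 m; N'_1 = 65·cos(-14.5°) − 2·2.169 = 58.6; c'Δl = 22.99; W sinα = -16.3
Slice 2: Δl = 2.0/cos(-2.5°) = 2.002 m; N'_2 = 171·cos(-2.5°) − 4·2.002 = 162.8; c'Δl = 21.22; W sinα = -7.5
Slice 3: Δl = 2.5/cos10.6° = 2.543 m; N'_3 = 222·cos10.6° − 16·2.543 = 177.5; c'Δl = 26.96; W sinα = 40.8
Slice 4: Δl = 2.4/cos25.5° = 2.659 m; N'_4 = 178·cos25.5° − 9·2.659 = 136.7; c'Δl = 28.19; W sinα = 76.6
Slice 5: Δl = 3.2/cos45.4° = 4.557 m; N'_5 = 123·cos45.4° − 2·4.557 = 77.3; c'Δl = 48.31; W sinα = 87.6
Σc'Δl = 147.7 kN/m; ΣN' = 612.9 kN/m; ΣW sinα = 181.3 kN/m
Resisting = 147.7 + 612.9·tan21.1° = 147.7 + 236.5 = 384.2 kN/m
FS = 384.2 / 181.3 = 2.119

FS = 2.12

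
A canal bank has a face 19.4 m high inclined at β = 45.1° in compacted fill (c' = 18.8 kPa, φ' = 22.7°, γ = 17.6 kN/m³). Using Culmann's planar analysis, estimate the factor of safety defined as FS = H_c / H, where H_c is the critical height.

H_c = (4c'/γ) · sinβ cosφ' / [1 − cos(β − φ')]
    = (4·18.8/17.6) · sin45.1°·cos22.7° / [1 − cos22.4°]
    = 4.273 · 0.6535 / 0.0755 = 37.00 m
FS = H_c / H = 37.00 / 19.4 = 1.907

FS = 1.91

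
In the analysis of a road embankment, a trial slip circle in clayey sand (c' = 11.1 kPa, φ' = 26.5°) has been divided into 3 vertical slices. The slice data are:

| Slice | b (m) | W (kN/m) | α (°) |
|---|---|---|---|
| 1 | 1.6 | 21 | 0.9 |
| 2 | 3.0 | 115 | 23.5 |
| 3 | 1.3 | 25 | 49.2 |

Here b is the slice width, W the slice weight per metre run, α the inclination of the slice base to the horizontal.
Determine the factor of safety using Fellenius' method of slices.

Ordinary method of slices: FS = Σ[c'·Δl_i + (W_i cosα_i)·tanφ'] / Σ W_i sinα_i, with Δl_i = b_i / cosα_i.
Slice 1: Δl = 1.6/cos0.9° = 1.600 m; N'_1 = 21·cos0.9° = 21.0; c'Δl = 17.76; W sinα = 0.3
Slice 2: Δl = 3.0/cos23.5° = 3.271 m; N'_2 = 115·cos23.5° = 105.5; c'Δl = 36.31; W sinα = 45.9
Slice 3: Δl = 1.3/cos49.2° = 1.990 m; N'_3 = 25·cos49.2° = 16.3; c'Δl = 22.08; W sinα = 18.9
Σc'Δl = 76.2 kN/m; ΣN' = 142.8 kN/m; ΣW sinα = 65.1 kN/m
Resisting = 76.2 + 142.8·tan26.5° = 76.2 + 71.2 = 147.4 kN/m
FS = 147.4 / 65.1 = 2.263

FS = 2.26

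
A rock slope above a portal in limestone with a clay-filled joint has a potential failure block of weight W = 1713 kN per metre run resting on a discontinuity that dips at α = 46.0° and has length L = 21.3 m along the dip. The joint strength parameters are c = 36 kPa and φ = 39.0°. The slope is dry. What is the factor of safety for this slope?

Resolving the block weight along and normal to the plane and applying the Mohr–Coulomb strength on the joint:
N' = W cosα = 1713·cos46.0° = 1189.9 kN/m
Driving force T = W sinα = 1713·sin46.0° = 1232.2 kN/m
Resisting force R = c·L + N'·tanφ = 36·21.3 + 1189.9·tan39.0° = 766.8 + 963.6 = 1730.4 kN/m
FS = R / T = 1730.4 / 1232.2 = 1.404

FS = 1.40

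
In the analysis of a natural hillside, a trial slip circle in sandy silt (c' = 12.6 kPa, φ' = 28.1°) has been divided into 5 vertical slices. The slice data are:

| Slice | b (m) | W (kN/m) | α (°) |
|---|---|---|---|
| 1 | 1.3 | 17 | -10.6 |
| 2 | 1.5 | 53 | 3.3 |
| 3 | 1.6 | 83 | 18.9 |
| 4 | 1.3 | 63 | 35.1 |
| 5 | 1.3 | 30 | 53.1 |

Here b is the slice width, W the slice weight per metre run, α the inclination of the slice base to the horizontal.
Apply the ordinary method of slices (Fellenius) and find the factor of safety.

FS = 2.53

Ordinary method of slices: FS = Σ[c'·Δl_i + (W_i cosα_i)·tanφ'] / Σ W_i sinα_i, with Δl_i = b_i / cosα_i.
Slice 1: Δl = 1.3/cos(-10.6°) = 1.323 m; N'_1 = 17·cos(-10.6°) = 16.7; c'Δl = 16.66; W sinα = -3.1
Slice 2: Δl = 1.5/cos3.3° = 1.502 m; N'_2 = 53·cos3.3° = 52.9; c'Δl = 18.93; W sinα = 3.1
Slice 3: Δl = 1.6/cos18.9° = 1.691 m; N'_3 = 83·cos18.9° = 78.5; c'Δl = 21.31; W sinα = 26.9
Slice 4: Δl = 1.3/cos35.1° = 1.589 m; N'_4 = 63·cos35.1° = 51.5; c'Δl = 20.02; W sinα = 36.2
Slice 5: Δl = 1.3/cos53.1° = 2.165 m; N'_5 = 30·cos53.1° = 18.0; c'Δl = 27.28; W sinα = 24.0
Σc'Δl = 104.2 kN/m; ΣN' = 217.7 kN/m; ΣW sinα = 87.0 kN/m
Resisting = 104.2 + 217.7·tan28.1° = 104.2 + 116.2 = 220.4 kN/m
FS = 220.4 / 87.0 = 2.533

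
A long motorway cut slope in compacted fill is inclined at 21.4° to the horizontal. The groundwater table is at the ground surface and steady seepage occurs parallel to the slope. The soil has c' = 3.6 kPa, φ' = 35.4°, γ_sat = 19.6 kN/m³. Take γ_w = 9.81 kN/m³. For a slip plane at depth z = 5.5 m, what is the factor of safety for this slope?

With seepage parallel to the slope and the water table at the surface, the effective normal stress on the slip plane uses the buoyant unit weight γ' = γ_sat − γ_w while the driving shear stress uses γ_sat:
FS = [c' + γ' z cos²β tanφ'] / [γ_sat z sinβ cosβ]
γ' = 19.6 − 9.81 = 9.79 kN/m³
Numerator = 3.6 + 9.79·5.5·cos²21.4°·tan35.4° = 3.6 + 9.79·5.5·0.8669·0.7107 = 36.771 kPa
Denominator = 19.6·5.5·sin21.4°·cos21.4° = 19.6·5.5·0.3649·0.9311 = 36.622 kPa
FS = 36.771 / 36.622 = 1.004

FS = 1.00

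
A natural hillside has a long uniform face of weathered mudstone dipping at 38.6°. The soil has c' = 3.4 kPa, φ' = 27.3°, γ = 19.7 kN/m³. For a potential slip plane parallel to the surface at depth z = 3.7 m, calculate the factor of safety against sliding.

For an infinite slope with a slip plane parallel to the surface (no pore pressure): FS = [c' + γz cos²β tanφ'] / [γz sinβ cosβ].
γz = 19.7·3.7 = 72.89 kN/m²
Numerator = 3.4 + 72.89·cos²38.6°·tan27.3° = 3.4 + 72.89·0.6108·0.5161 = 26.378 kPa
Denominator = 72.89·sin38.6°·cos38.6° = 72.89·0.6239·0.7815 = 35.539 kPa
FS = 26.378 / 35.539 = 0.742

FS = 0.74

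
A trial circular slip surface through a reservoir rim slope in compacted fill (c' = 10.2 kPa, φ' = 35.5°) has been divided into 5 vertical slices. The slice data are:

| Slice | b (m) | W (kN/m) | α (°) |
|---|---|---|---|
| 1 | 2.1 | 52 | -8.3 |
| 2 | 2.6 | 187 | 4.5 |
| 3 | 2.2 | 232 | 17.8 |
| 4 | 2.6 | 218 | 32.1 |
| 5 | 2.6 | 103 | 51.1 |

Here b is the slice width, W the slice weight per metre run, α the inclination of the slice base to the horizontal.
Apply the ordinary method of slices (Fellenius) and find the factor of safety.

Ordinary method of slices: FS = Σ[c'·Δl_i + (W_i cosα_i)·tanφ'] / Σ W_i sinα_i, with Δl_i = b_i / cosα_i.
Slice 1: Δl = 2.1/cos(-8.3°) = 2.122 m; N'_1 = 52·cos(-8.3°) = 51.5; c'Δl = 21.65; W sinα = -7.5
Slice 2: Δl = 2.6/cos4.5° = 2.608 m; N'_2 = 187·cos4.5° = 186.4; c'Δl = 26.60; W sinα = 14.7
Slice 3: Δl = 2.2/cos17.8° = 2.311 m; N'_3 = 232·cos17.8° = 220.9; c'Δl = 23.57; W sinα = 70.9
Slice 4: Δl = 2.6/cos32.1° = 3.069 m; N'_4 = 218·cos32.1° = 184.7; c'Δl = 31.31; W sinα = 115.8
Slice 5: Δl = 2.6/cos51.1° = 4.140 m; N'_5 = 103·cos51.1° = 64.7; c'Δl = 42.23; W sinα = 80.2
Σc'Δl = 145.4 kN/m; ΣN' = 708.1 kN/m; ΣW sinα = 274.1 kN/m
Resisting = 145.4 + 708.1·tan35.5° = 145.4 + 505.1 = 650.5 kN/m
FS = 650.5 / 274.1 = 2.373

FS = 2.37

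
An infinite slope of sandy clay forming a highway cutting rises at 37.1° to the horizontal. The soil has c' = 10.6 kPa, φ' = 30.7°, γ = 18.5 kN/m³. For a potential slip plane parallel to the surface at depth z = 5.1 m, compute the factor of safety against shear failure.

For an infinite slope with a slip plane parallel to the surface (no pore pressure): FS = [c' + γz cos²β tanφ'] / [γz sinβ cosβ].
γz = 18.5·5.1 = 94.35 kN/m²
Numerator = 10.6 + 94.35·cos²37.1°·tan30.7° = 10.6 + 94.35·0.6361·0.5938 = 46.237 kPa
Denominator = 94.35·sin37.1°·cos37.1° = 94.35·0.6032·0.7976 = 45.393 kPa
FS = 46.237 / 45.393 = 1.019

FS = 1.02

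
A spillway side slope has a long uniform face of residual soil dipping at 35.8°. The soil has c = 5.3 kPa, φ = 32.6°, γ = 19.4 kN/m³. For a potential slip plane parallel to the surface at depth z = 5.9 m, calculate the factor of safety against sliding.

For an infinite slope with a slip plane parallel to the surface (no pore pressure): FS = [c + γz cos²β tanφ] / [γz sinβ cosβ].
γz = 19.4·5.9 = 114.46 kN/m²
Numerator = 5.3 + 114.46·cos²35.8°·tan32.6° = 5.3 + 114.46·0.6578·0.6395 = 53.453 kPa
Denominator = 114.46·sin35.8°·cos35.8° = 114.46·0.5850·0.8111 = 54.304 kPa
FS = 53.453 / 54.304 = 0.984

FS = 0.98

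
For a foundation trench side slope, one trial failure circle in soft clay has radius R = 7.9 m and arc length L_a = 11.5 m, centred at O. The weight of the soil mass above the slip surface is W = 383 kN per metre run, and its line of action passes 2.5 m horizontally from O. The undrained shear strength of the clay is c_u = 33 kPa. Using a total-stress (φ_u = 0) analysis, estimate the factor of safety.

FS = 3.13

Taking moments about the centre O, the resisting moment is provided by the undrained shear strength acting along the arc:
M_R = c_u·L_a·R = 33·11.50·7.9 = 2998.1 kN·m/m
M_D = W·d = 383·2.5 = 957.5 kN·m/m
FS = M_R / M_D = 2998.1 / 957.5 = 3.131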